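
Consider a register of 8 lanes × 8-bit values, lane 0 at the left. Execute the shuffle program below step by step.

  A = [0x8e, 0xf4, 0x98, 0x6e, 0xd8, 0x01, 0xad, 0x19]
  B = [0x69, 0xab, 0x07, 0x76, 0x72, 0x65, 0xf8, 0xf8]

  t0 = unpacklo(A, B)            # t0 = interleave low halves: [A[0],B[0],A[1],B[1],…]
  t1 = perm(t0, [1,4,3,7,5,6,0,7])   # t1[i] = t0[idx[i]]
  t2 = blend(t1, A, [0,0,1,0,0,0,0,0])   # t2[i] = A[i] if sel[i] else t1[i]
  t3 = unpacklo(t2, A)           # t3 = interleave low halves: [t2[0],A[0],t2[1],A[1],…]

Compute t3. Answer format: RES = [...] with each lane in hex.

t0 = [0x8e, 0x69, 0xf4, 0xab, 0x98, 0x07, 0x6e, 0x76]
t1 = [0x69, 0x98, 0xab, 0x76, 0x07, 0x6e, 0x8e, 0x76]
t2 = [0x69, 0x98, 0x98, 0x76, 0x07, 0x6e, 0x8e, 0x76]
t3 = [0x69, 0x8e, 0x98, 0xf4, 0x98, 0x98, 0x76, 0x6e]

RES = [0x69, 0x8e, 0x98, 0xf4, 0x98, 0x98, 0x76, 0x6e]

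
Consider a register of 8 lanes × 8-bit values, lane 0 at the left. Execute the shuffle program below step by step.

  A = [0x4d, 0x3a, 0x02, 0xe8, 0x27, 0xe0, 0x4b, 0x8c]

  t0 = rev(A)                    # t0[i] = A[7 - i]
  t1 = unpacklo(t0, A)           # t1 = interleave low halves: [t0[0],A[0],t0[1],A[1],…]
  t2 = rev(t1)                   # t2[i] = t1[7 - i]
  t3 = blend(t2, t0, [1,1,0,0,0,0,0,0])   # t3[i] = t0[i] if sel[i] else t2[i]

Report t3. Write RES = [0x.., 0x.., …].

RES = [0x8c, 0x4b, 0x02, 0xe0, 0x3a, 0x4b, 0x4d, 0x8c]

  t0: 8c 4b e0 27 e8 02 3a 4d
  t1: 8c 4d 4b 3a e0 02 27 e8
  t2: e8 27 02 e0 3a 4b 4d 8c
  t3: 8c 4b 02 e0 3a 4b 4d 8c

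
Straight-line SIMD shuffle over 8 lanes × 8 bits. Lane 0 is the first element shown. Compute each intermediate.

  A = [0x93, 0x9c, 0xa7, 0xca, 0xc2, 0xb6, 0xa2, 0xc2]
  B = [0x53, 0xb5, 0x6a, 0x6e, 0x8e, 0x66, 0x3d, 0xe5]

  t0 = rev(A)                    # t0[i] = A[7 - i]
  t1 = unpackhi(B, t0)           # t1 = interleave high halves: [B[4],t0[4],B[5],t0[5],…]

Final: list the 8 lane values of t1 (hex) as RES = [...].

RES = [0x8e, 0xca, 0x66, 0xa7, 0x3d, 0x9c, 0xe5, 0x93]

t0 = [0xc2, 0xa2, 0xb6, 0xc2, 0xca, 0xa7, 0x9c, 0x93]
t1 = [0x8e, 0xca, 0x66, 0xa7, 0x3d, 0x9c, 0xe5, 0x93]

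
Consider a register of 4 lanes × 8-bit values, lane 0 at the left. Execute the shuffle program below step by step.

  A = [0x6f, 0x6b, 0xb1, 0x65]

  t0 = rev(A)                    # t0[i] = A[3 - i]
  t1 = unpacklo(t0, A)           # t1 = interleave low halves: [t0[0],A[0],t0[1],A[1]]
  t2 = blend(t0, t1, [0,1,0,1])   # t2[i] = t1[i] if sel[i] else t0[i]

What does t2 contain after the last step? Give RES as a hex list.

t0 = [0x65, 0xb1, 0x6b, 0x6f]
t1 = [0x65, 0x6f, 0xb1, 0x6b]
t2 = [0x65, 0x6f, 0x6b, 0x6b]

RES = [ 0x65  0x6f  0x6b  0x6b ]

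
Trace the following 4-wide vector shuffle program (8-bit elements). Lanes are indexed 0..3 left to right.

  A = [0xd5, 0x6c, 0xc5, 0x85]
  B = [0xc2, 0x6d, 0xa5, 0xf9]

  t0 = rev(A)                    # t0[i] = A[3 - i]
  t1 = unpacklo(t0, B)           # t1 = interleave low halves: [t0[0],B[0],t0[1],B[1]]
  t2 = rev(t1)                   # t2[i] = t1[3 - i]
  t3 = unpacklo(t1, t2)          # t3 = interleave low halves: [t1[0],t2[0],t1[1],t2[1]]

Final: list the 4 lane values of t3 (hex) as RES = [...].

  t0: 85 c5 6c d5
  t1: 85 c2 c5 6d
  t2: 6d c5 c2 85
  t3: 85 6d c2 c5

RES = [ 0x85  0x6d  0xc2  0xc5 ]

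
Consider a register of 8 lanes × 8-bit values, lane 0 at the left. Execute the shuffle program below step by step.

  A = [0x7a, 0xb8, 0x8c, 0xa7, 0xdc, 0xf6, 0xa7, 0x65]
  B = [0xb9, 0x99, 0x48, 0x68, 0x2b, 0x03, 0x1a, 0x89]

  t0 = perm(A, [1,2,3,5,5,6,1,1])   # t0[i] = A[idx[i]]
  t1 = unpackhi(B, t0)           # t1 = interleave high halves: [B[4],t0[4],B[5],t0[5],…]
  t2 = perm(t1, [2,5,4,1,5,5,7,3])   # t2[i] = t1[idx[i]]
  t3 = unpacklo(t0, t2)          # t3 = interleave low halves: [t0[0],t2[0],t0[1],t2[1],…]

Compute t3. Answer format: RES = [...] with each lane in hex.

t0 = [0xb8, 0x8c, 0xa7, 0xf6, 0xf6, 0xa7, 0xb8, 0xb8]
t1 = [0x2b, 0xf6, 0x03, 0xa7, 0x1a, 0xb8, 0x89, 0xb8]
t2 = [0x03, 0xb8, 0x1a, 0xf6, 0xb8, 0xb8, 0xb8, 0xa7]
t3 = [0xb8, 0x03, 0x8c, 0xb8, 0xa7, 0x1a, 0xf6, 0xf6]

RES = [0xb8, 0x03, 0x8c, 0xb8, 0xa7, 0x1a, 0xf6, 0xf6]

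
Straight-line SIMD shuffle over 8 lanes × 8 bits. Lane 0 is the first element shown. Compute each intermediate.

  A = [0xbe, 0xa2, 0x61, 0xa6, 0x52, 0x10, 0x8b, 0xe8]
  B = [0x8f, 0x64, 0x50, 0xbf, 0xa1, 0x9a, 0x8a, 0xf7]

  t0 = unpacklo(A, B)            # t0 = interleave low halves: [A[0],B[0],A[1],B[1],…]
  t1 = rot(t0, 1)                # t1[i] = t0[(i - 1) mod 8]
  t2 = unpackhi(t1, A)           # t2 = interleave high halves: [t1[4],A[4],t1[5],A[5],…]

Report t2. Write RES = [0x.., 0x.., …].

RES = [ 0x64  0x52  0x61  0x10  0x50  0x8b  0xa6  0xe8 ]

→ t0 |be|8f|a2|64|61|50|a6|bf|
→ t1 |bf|be|8f|a2|64|61|50|a6|
→ t2 |64|52|61|10|50|8b|a6|e8|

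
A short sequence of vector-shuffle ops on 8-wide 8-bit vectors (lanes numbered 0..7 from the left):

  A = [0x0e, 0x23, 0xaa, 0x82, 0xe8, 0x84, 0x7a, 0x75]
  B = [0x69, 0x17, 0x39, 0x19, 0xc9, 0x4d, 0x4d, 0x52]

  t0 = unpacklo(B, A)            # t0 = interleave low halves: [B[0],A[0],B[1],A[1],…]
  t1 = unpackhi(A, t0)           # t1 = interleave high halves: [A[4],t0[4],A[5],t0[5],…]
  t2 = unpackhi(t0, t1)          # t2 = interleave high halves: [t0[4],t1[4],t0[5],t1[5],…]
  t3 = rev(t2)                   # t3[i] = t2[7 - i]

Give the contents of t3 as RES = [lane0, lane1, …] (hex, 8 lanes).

→ t0 |69|0e|17|23|39|aa|19|82|
→ t1 |e8|39|84|aa|7a|19|75|82|
→ t2 |39|7a|aa|19|19|75|82|82|
→ t3 |82|82|75|19|19|aa|7a|39|

RES = [ 0x82  0x82  0x75  0x19  0x19  0xaa  0x7a  0x39 ]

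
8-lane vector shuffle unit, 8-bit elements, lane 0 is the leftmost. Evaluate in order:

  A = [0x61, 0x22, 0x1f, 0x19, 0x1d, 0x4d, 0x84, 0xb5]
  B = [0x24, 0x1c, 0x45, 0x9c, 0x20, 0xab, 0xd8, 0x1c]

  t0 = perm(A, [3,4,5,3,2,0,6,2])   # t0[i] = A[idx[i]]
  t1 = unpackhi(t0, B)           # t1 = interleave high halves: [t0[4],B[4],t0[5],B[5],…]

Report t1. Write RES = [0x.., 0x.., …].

RES = [ 0x1f  0x20  0x61  0xab  0x84  0xd8  0x1f  0x1c ]

  t0: 19 1d 4d 19 1f 61 84 1f
  t1: 1f 20 61 ab 84 d8 1f 1c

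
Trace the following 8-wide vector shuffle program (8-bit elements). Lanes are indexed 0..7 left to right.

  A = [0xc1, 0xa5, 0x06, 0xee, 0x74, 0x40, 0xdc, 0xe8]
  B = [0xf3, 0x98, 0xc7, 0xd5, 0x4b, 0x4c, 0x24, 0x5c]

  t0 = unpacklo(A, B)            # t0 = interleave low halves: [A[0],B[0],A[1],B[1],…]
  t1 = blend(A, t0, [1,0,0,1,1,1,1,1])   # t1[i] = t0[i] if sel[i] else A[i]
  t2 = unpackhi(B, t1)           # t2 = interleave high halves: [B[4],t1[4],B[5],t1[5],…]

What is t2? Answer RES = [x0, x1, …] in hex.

RES = [ 0x4b  0x06  0x4c  0xc7  0x24  0xee  0x5c  0xd5 ]

→ t0 |c1|f3|a5|98|06|c7|ee|d5|
→ t1 |c1|a5|06|98|06|c7|ee|d5|
→ t2 |4b|06|4c|c7|24|ee|5c|d5|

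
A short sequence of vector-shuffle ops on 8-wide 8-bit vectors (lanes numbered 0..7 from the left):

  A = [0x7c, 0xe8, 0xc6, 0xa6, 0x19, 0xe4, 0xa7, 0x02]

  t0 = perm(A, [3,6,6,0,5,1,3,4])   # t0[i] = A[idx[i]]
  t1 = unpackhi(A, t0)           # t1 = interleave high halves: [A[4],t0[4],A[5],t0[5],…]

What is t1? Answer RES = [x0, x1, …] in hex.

RES = [0x19, 0xe4, 0xe4, 0xe8, 0xa7, 0xa6, 0x02, 0x19]

t0 = [0xa6, 0xa7, 0xa7, 0x7c, 0xe4, 0xe8, 0xa6, 0x19]
t1 = [0x19, 0xe4, 0xe4, 0xe8, 0xa7, 0xa6, 0x02, 0x19]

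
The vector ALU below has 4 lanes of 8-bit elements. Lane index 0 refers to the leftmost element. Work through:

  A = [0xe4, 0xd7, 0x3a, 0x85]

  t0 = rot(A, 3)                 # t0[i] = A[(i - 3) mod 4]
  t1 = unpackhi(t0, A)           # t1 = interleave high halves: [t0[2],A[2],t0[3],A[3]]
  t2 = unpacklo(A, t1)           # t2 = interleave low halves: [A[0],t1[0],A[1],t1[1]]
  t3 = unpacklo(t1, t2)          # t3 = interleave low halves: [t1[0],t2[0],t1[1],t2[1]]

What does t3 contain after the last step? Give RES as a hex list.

  t0: d7 3a 85 e4
  t1: 85 3a e4 85
  t2: e4 85 d7 3a
  t3: 85 e4 3a 85

RES = [0x85, 0xe4, 0x3a, 0x85]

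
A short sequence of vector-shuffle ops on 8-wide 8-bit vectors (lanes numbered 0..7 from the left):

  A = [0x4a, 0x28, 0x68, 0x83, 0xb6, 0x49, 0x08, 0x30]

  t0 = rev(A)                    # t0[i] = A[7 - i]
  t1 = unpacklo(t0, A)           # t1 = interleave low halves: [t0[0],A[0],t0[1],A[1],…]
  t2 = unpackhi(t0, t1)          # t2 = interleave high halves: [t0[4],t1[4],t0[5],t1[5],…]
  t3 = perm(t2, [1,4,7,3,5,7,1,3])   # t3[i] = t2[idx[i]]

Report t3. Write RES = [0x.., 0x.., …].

→ t0 |30|08|49|b6|83|68|28|4a|
→ t1 |30|4a|08|28|49|68|b6|83|
→ t2 |83|49|68|68|28|b6|4a|83|
→ t3 |49|28|83|68|b6|83|49|68|

RES = [ 0x49  0x28  0x83  0x68  0xb6  0x83  0x49  0x68 ]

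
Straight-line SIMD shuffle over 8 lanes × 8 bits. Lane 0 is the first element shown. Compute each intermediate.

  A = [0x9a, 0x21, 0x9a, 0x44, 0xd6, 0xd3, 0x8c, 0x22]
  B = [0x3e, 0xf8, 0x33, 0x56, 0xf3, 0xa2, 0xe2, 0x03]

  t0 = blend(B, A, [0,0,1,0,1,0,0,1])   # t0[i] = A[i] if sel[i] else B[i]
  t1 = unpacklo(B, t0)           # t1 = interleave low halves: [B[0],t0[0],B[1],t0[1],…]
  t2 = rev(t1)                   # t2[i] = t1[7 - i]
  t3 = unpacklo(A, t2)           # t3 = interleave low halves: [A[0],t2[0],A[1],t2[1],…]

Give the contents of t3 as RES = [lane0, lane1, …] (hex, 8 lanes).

RES = [0x9a, 0x56, 0x21, 0x56, 0x9a, 0x9a, 0x44, 0x33]

→ t0 |3e|f8|9a|56|d6|a2|e2|22|
→ t1 |3e|3e|f8|f8|33|9a|56|56|
→ t2 |56|56|9a|33|f8|f8|3e|3e|
→ t3 |9a|56|21|56|9a|9a|44|33|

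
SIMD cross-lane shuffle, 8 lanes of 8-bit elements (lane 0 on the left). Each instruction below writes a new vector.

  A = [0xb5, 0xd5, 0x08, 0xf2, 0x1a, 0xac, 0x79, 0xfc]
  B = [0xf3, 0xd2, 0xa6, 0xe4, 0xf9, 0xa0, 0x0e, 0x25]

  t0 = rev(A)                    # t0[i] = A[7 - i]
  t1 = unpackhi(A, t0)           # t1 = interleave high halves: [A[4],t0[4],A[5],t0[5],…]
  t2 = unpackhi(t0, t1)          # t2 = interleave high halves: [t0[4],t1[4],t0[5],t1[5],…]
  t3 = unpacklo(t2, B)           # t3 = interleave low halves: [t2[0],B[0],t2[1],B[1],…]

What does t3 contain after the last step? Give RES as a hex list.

→ t0 |fc|79|ac|1a|f2|08|d5|b5|
→ t1 |1a|f2|ac|08|79|d5|fc|b5|
→ t2 |f2|79|08|d5|d5|fc|b5|b5|
→ t3 |f2|f3|79|d2|08|a6|d5|e4|

RES = [0xf2, 0xf3, 0x79, 0xd2, 0x08, 0xa6, 0xd5, 0xe4]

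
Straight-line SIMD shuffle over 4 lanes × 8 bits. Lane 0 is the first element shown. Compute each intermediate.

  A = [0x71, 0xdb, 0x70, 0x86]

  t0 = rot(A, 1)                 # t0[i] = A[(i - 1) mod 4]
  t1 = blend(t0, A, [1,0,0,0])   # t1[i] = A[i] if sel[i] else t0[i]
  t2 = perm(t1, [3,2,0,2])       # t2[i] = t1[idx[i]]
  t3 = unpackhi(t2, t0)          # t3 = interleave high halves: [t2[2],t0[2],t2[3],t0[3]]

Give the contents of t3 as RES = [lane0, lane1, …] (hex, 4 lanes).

t0 = [0x86, 0x71, 0xdb, 0x70]
t1 = [0x71, 0x71, 0xdb, 0x70]
t2 = [0x70, 0xdb, 0x71, 0xdb]
t3 = [0x71, 0xdb, 0xdb, 0x70]

RES = [ 0x71  0xdb  0xdb  0x70 ]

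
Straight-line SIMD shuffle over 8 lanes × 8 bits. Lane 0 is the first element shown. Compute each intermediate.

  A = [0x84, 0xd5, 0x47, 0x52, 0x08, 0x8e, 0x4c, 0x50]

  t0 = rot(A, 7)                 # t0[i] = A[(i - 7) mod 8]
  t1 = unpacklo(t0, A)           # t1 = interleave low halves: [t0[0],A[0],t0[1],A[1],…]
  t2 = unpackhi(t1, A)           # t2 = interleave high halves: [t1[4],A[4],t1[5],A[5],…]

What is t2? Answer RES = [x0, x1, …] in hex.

t0 = [0xd5, 0x47, 0x52, 0x08, 0x8e, 0x4c, 0x50, 0x84]
t1 = [0xd5, 0x84, 0x47, 0xd5, 0x52, 0x47, 0x08, 0x52]
t2 = [0x52, 0x08, 0x47, 0x8e, 0x08, 0x4c, 0x52, 0x50]

RES = [ 0x52  0x08  0x47  0x8e  0x08  0x4c  0x52  0x50 ]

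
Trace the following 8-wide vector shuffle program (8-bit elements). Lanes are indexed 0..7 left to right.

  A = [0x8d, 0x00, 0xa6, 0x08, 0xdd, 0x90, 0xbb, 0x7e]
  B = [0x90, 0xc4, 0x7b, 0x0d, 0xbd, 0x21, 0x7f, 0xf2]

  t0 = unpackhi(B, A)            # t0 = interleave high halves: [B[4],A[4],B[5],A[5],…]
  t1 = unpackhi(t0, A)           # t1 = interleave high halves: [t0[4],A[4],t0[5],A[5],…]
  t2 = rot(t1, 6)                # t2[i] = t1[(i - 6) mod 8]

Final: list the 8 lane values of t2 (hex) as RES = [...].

t0 = [0xbd, 0xdd, 0x21, 0x90, 0x7f, 0xbb, 0xf2, 0x7e]
t1 = [0x7f, 0xdd, 0xbb, 0x90, 0xf2, 0xbb, 0x7e, 0x7e]
t2 = [0xbb, 0x90, 0xf2, 0xbb, 0x7e, 0x7e, 0x7f, 0xdd]

RES = [0xbb, 0x90, 0xf2, 0xbb, 0x7e, 0x7e, 0x7f, 0xdd]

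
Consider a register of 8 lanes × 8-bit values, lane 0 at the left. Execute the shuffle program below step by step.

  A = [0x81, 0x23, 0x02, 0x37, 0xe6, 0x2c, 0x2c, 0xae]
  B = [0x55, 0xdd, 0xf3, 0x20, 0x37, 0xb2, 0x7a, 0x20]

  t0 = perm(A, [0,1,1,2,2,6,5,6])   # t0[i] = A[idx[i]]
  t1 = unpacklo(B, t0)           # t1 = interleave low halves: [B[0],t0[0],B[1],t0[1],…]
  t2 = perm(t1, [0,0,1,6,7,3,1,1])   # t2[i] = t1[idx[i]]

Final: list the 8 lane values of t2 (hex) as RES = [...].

RES = [ 0x55  0x55  0x81  0x20  0x02  0x23  0x81  0x81 ]

t0 = [0x81, 0x23, 0x23, 0x02, 0x02, 0x2c, 0x2c, 0x2c]
t1 = [0x55, 0x81, 0xdd, 0x23, 0xf3, 0x23, 0x20, 0x02]
t2 = [0x55, 0x55, 0x81, 0x20, 0x02, 0x23, 0x81, 0x81]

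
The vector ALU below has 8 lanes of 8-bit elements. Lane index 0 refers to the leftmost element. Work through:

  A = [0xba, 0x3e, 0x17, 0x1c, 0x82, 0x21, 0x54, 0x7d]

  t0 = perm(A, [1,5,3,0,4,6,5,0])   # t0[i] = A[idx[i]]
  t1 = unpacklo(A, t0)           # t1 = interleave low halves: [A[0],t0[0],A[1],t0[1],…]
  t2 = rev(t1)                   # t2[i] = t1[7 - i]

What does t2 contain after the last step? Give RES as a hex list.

→ t0 |3e|21|1c|ba|82|54|21|ba|
→ t1 |ba|3e|3e|21|17|1c|1c|ba|
→ t2 |ba|1c|1c|17|21|3e|3e|ba|

RES = [0xba, 0x1c, 0x1c, 0x17, 0x21, 0x3e, 0x3e, 0xba]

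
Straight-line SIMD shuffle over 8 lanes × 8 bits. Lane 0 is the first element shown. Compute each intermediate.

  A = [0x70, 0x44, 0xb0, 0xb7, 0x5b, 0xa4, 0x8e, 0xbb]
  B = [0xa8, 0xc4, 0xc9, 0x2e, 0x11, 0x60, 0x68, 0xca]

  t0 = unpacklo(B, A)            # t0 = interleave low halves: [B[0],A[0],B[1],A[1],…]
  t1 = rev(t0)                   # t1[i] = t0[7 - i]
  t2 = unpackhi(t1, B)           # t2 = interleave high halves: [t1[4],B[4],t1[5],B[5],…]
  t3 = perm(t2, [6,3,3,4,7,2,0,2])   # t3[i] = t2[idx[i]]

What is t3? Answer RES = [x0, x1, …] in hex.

RES = [ 0xa8  0x60  0x60  0x70  0xca  0xc4  0x44  0xc4 ]

→ t0 |a8|70|c4|44|c9|b0|2e|b7|
→ t1 |b7|2e|b0|c9|44|c4|70|a8|
→ t2 |44|11|c4|60|70|68|a8|ca|
→ t3 |a8|60|60|70|ca|c4|44|c4|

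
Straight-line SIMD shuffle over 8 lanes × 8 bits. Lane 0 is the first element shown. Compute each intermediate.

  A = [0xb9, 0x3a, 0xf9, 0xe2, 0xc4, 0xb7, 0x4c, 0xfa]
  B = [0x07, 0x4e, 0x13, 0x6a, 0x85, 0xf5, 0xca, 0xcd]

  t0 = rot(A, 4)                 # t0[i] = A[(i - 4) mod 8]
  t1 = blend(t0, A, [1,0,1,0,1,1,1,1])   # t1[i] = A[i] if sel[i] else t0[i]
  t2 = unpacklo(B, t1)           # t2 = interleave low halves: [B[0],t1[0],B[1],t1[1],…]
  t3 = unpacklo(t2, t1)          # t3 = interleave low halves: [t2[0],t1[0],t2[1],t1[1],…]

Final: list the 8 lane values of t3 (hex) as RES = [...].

t0 = [0xc4, 0xb7, 0x4c, 0xfa, 0xb9, 0x3a, 0xf9, 0xe2]
t1 = [0xb9, 0xb7, 0xf9, 0xfa, 0xc4, 0xb7, 0x4c, 0xfa]
t2 = [0x07, 0xb9, 0x4e, 0xb7, 0x13, 0xf9, 0x6a, 0xfa]
t3 = [0x07, 0xb9, 0xb9, 0xb7, 0x4e, 0xf9, 0xb7, 0xfa]

RES = [ 0x07  0xb9  0xb9  0xb7  0x4e  0xf9  0xb7  0xfa ]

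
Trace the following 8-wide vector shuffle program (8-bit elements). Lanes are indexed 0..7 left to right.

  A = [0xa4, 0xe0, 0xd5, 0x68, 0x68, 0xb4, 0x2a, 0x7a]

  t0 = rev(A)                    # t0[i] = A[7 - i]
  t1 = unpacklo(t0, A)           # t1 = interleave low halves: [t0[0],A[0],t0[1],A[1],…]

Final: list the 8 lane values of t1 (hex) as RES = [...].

RES = [ 0x7a  0xa4  0x2a  0xe0  0xb4  0xd5  0x68  0x68 ]

→ t0 |7a|2a|b4|68|68|d5|e0|a4|
→ t1 |7a|a4|2a|e0|b4|d5|68|68|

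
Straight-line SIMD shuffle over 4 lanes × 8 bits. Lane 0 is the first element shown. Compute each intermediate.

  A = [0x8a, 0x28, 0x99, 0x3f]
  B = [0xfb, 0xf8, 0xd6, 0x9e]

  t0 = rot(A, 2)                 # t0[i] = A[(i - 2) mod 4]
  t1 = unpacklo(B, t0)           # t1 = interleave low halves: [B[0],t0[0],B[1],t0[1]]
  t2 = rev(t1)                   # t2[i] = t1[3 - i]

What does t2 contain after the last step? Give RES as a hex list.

RES = [0x3f, 0xf8, 0x99, 0xfb]

  t0: 99 3f 8a 28
  t1: fb 99 f8 3f
  t2: 3f f8 99 fb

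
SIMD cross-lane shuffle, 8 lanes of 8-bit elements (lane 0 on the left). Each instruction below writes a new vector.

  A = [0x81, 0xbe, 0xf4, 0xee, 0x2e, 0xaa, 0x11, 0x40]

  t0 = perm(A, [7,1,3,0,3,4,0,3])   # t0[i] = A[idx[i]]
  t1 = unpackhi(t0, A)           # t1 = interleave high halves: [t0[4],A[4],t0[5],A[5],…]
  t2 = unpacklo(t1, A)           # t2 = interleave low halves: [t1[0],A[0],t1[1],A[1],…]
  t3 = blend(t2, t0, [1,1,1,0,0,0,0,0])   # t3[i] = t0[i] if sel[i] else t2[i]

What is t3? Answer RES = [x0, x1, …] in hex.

RES = [0x40, 0xbe, 0xee, 0xbe, 0x2e, 0xf4, 0xaa, 0xee]

  t0: 40 be ee 81 ee 2e 81 ee
  t1: ee 2e 2e aa 81 11 ee 40
  t2: ee 81 2e be 2e f4 aa ee
  t3: 40 be ee be 2e f4 aa ee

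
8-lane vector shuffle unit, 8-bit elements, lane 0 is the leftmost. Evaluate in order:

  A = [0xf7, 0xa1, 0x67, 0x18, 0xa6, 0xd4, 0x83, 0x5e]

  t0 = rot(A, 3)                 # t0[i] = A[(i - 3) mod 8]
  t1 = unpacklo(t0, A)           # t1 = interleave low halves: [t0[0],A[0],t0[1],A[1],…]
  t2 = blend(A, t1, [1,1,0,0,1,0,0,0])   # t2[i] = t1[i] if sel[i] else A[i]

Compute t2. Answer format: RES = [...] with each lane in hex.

t0 = [0xd4, 0x83, 0x5e, 0xf7, 0xa1, 0x67, 0x18, 0xa6]
t1 = [0xd4, 0xf7, 0x83, 0xa1, 0x5e, 0x67, 0xf7, 0x18]
t2 = [0xd4, 0xf7, 0x67, 0x18, 0x5e, 0xd4, 0x83, 0x5e]

RES = [ 0xd4  0xf7  0x67  0x18  0x5e  0xd4  0x83  0x5e ]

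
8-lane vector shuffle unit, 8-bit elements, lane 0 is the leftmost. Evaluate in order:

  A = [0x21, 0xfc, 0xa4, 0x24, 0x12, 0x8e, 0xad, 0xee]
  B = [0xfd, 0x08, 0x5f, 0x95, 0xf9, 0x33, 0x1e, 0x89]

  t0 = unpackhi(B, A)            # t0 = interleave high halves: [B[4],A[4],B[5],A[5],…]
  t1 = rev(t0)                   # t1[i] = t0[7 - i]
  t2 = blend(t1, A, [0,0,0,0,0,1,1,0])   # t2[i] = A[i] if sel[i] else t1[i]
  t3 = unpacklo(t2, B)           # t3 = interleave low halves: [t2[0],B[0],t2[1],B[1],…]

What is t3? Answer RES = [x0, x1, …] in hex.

→ t0 |f9|12|33|8e|1e|ad|89|ee|
→ t1 |ee|89|ad|1e|8e|33|12|f9|
→ t2 |ee|89|ad|1e|8e|8e|ad|f9|
→ t3 |ee|fd|89|08|ad|5f|1e|95|

RES = [ 0xee  0xfd  0x89  0x08  0xad  0x5f  0x1e  0x95 ]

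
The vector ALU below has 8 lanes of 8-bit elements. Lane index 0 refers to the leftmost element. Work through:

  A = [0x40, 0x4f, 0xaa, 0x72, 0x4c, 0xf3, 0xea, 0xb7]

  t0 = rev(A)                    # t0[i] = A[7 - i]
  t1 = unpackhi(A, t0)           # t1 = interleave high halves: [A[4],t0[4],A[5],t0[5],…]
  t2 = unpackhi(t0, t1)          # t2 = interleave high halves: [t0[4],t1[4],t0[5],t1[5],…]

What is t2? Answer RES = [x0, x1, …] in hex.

t0 = [0xb7, 0xea, 0xf3, 0x4c, 0x72, 0xaa, 0x4f, 0x40]
t1 = [0x4c, 0x72, 0xf3, 0xaa, 0xea, 0x4f, 0xb7, 0x40]
t2 = [0x72, 0xea, 0xaa, 0x4f, 0x4f, 0xb7, 0x40, 0x40]

RES = [ 0x72  0xea  0xaa  0x4f  0x4f  0xb7  0x40  0x40 ]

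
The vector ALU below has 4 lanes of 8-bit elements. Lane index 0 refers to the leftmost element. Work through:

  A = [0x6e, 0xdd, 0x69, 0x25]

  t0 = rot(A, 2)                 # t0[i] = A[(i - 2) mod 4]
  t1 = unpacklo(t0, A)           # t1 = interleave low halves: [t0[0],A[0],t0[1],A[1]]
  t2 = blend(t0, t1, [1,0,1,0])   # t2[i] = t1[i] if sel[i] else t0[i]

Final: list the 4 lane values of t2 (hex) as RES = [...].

  t0: 69 25 6e dd
  t1: 69 6e 25 dd
  t2: 69 25 25 dd

RES = [0x69, 0x25, 0x25, 0xdd]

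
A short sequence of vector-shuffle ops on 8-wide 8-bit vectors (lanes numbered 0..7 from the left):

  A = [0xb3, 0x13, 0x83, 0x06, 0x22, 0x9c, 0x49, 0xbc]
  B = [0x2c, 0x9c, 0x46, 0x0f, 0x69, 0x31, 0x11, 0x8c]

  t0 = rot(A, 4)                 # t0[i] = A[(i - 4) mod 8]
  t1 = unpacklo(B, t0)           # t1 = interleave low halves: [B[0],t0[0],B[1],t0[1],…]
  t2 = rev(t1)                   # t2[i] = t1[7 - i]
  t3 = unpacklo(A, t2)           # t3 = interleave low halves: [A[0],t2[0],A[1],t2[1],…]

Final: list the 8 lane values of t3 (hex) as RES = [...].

t0 = [0x22, 0x9c, 0x49, 0xbc, 0xb3, 0x13, 0x83, 0x06]
t1 = [0x2c, 0x22, 0x9c, 0x9c, 0x46, 0x49, 0x0f, 0xbc]
t2 = [0xbc, 0x0f, 0x49, 0x46, 0x9c, 0x9c, 0x22, 0x2c]
t3 = [0xb3, 0xbc, 0x13, 0x0f, 0x83, 0x49, 0x06, 0x46]

RES = [0xb3, 0xbc, 0x13, 0x0f, 0x83, 0x49, 0x06, 0x46]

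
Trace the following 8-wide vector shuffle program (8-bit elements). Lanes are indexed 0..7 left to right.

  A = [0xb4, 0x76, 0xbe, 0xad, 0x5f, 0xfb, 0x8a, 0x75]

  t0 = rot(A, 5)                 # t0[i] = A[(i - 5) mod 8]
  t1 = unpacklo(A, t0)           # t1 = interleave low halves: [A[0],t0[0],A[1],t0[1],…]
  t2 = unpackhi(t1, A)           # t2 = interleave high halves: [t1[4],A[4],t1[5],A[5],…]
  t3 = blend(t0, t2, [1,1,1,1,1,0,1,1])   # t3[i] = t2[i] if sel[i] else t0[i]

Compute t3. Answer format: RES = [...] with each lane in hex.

→ t0 |ad|5f|fb|8a|75|b4|76|be|
→ t1 |b4|ad|76|5f|be|fb|ad|8a|
→ t2 |be|5f|fb|fb|ad|8a|8a|75|
→ t3 |be|5f|fb|fb|ad|b4|8a|75|

RES = [ 0xbe  0x5f  0xfb  0xfb  0xad  0xb4  0x8a  0x75 ]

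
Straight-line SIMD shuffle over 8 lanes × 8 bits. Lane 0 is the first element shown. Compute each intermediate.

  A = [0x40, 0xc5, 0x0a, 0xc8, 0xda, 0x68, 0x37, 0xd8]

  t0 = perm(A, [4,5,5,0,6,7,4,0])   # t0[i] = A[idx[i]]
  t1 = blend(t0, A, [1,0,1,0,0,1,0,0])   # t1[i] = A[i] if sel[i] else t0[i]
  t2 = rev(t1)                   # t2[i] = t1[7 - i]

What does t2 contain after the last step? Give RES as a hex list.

RES = [ 0x40  0xda  0x68  0x37  0x40  0x0a  0x68  0x40 ]

→ t0 |da|68|68|40|37|d8|da|40|
→ t1 |40|68|0a|40|37|68|da|40|
→ t2 |40|da|68|37|40|0a|68|40|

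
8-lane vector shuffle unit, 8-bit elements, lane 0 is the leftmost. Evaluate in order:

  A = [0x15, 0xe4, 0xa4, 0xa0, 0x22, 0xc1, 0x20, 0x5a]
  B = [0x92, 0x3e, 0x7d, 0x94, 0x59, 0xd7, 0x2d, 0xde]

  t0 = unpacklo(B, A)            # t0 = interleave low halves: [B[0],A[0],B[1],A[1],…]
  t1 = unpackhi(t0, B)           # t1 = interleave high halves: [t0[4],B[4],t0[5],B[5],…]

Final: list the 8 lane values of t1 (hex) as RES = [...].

RES = [0x7d, 0x59, 0xa4, 0xd7, 0x94, 0x2d, 0xa0, 0xde]

  t0: 92 15 3e e4 7d a4 94 a0
  t1: 7d 59 a4 d7 94 2d a0 de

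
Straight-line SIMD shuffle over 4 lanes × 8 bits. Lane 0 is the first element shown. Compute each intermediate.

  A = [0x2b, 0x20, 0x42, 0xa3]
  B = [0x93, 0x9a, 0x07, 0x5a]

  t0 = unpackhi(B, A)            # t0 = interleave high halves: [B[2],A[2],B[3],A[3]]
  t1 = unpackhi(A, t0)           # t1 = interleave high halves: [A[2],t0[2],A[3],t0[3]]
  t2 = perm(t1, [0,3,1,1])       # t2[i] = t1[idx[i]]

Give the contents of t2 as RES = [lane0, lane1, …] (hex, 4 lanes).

→ t0 |07|42|5a|a3|
→ t1 |42|5a|a3|a3|
→ t2 |42|a3|5a|5a|

RES = [0x42, 0xa3, 0x5a, 0x5a]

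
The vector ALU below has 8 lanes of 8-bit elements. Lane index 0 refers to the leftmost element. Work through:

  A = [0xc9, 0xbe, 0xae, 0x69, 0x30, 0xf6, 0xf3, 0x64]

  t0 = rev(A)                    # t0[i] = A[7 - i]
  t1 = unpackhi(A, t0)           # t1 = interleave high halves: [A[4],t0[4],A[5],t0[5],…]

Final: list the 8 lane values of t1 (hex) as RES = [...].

RES = [ 0x30  0x69  0xf6  0xae  0xf3  0xbe  0x64  0xc9 ]

  t0: 64 f3 f6 30 69 ae be c9
  t1: 30 69 f6 ae f3 be 64 c9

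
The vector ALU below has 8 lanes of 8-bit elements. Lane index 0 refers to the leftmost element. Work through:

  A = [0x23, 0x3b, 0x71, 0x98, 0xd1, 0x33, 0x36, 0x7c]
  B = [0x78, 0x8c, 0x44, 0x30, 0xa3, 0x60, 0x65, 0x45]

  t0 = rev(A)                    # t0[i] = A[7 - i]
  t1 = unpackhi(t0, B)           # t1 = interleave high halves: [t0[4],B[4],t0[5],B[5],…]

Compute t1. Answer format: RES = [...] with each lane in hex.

RES = [0x98, 0xa3, 0x71, 0x60, 0x3b, 0x65, 0x23, 0x45]

t0 = [0x7c, 0x36, 0x33, 0xd1, 0x98, 0x71, 0x3b, 0x23]
t1 = [0x98, 0xa3, 0x71, 0x60, 0x3b, 0x65, 0x23, 0x45]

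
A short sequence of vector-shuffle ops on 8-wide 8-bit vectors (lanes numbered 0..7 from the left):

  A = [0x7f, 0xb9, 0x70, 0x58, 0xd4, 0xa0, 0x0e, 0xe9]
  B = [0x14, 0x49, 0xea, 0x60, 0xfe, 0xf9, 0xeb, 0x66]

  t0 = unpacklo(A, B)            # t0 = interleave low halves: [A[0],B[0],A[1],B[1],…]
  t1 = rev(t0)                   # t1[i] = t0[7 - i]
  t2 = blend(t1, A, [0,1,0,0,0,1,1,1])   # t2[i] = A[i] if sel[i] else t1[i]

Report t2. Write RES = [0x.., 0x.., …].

RES = [ 0x60  0xb9  0xea  0x70  0x49  0xa0  0x0e  0xe9 ]

  t0: 7f 14 b9 49 70 ea 58 60
  t1: 60 58 ea 70 49 b9 14 7f
  t2: 60 b9 ea 70 49 a0 0e e9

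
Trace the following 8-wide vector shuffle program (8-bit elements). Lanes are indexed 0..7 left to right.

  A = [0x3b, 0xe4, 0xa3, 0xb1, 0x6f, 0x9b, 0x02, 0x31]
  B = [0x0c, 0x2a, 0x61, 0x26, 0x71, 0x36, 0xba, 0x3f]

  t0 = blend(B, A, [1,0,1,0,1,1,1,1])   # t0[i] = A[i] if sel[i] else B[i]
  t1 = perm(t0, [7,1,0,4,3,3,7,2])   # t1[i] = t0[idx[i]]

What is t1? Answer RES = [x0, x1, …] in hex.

RES = [ 0x31  0x2a  0x3b  0x6f  0x26  0x26  0x31  0xa3 ]

t0 = [0x3b, 0x2a, 0xa3, 0x26, 0x6f, 0x9b, 0x02, 0x31]
t1 = [0x31, 0x2a, 0x3b, 0x6f, 0x26, 0x26, 0x31, 0xa3]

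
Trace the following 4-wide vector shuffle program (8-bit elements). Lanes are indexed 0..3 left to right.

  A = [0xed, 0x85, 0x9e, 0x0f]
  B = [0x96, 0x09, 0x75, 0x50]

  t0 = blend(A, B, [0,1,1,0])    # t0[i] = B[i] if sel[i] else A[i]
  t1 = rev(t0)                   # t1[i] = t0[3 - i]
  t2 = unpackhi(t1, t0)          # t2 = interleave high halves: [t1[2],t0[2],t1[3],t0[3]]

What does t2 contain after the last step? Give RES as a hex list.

→ t0 |ed|09|75|0f|
→ t1 |0f|75|09|ed|
→ t2 |09|75|ed|0f|

RES = [0x09, 0x75, 0xed, 0x0f]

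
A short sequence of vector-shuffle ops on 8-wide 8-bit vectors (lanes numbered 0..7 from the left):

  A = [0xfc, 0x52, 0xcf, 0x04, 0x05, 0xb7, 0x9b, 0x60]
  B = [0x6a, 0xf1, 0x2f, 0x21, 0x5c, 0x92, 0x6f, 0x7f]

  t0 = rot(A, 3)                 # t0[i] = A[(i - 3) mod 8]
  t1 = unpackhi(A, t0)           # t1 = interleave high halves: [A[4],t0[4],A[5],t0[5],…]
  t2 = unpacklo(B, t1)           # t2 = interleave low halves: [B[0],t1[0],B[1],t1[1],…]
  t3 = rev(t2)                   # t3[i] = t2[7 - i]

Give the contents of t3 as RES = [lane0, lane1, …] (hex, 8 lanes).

→ t0 |b7|9b|60|fc|52|cf|04|05|
→ t1 |05|52|b7|cf|9b|04|60|05|
→ t2 |6a|05|f1|52|2f|b7|21|cf|
→ t3 |cf|21|b7|2f|52|f1|05|6a|

RES = [ 0xcf  0x21  0xb7  0x2f  0x52  0xf1  0x05  0x6a ]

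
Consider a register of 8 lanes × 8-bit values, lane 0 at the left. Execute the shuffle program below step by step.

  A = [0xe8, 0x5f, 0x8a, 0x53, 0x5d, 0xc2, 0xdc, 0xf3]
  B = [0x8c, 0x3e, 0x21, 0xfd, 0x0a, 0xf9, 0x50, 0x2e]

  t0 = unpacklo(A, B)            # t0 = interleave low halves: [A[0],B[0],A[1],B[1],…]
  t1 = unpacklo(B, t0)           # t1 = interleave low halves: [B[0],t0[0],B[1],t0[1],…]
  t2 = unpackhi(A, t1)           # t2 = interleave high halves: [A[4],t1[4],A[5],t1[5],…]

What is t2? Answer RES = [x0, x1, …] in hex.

→ t0 |e8|8c|5f|3e|8a|21|53|fd|
→ t1 |8c|e8|3e|8c|21|5f|fd|3e|
→ t2 |5d|21|c2|5f|dc|fd|f3|3e|

RES = [0x5d, 0x21, 0xc2, 0x5f, 0xdc, 0xfd, 0xf3, 0x3e]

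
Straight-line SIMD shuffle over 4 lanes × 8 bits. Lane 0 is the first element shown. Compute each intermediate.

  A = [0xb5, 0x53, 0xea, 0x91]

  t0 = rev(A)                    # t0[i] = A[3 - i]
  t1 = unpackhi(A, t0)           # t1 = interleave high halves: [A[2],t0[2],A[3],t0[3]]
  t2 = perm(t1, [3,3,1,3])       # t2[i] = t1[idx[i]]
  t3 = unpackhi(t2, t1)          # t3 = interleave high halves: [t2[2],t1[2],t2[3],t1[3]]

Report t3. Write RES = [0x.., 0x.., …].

  t0: 91 ea 53 b5
  t1: ea 53 91 b5
  t2: b5 b5 53 b5
  t3: 53 91 b5 b5

RES = [0x53, 0x91, 0xb5, 0xb5]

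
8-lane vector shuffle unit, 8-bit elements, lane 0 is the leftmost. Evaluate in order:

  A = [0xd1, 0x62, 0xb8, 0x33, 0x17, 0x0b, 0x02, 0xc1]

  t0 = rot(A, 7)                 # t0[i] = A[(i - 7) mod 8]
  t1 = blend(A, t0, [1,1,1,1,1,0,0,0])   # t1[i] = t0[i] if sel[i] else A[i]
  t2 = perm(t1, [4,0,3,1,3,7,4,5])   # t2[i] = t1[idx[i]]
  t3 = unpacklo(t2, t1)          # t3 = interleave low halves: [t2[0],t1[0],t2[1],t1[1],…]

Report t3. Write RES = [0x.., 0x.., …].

RES = [0x0b, 0x62, 0x62, 0xb8, 0x17, 0x33, 0xb8, 0x17]

t0 = [0x62, 0xb8, 0x33, 0x17, 0x0b, 0x02, 0xc1, 0xd1]
t1 = [0x62, 0xb8, 0x33, 0x17, 0x0b, 0x0b, 0x02, 0xc1]
t2 = [0x0b, 0x62, 0x17, 0xb8, 0x17, 0xc1, 0x0b, 0x0b]
t3 = [0x0b, 0x62, 0x62, 0xb8, 0x17, 0x33, 0xb8, 0x17]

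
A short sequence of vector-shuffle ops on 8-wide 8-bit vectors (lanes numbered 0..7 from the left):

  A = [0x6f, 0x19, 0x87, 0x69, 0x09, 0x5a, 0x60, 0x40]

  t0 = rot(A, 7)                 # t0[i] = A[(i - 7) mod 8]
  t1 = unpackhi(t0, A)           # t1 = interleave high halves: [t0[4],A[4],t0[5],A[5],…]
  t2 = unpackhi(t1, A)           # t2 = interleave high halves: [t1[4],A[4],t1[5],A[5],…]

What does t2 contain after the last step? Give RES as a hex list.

RES = [ 0x40  0x09  0x60  0x5a  0x6f  0x60  0x40  0x40 ]

  t0: 19 87 69 09 5a 60 40 6f
  t1: 5a 09 60 5a 40 60 6f 40
  t2: 40 09 60 5a 6f 60 40 40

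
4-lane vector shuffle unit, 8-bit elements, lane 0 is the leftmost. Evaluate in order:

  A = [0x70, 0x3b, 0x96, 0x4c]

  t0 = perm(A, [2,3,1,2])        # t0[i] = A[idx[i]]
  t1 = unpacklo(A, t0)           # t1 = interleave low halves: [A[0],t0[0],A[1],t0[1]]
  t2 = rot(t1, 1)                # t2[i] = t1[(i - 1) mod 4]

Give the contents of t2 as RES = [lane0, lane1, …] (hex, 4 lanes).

t0 = [0x96, 0x4c, 0x3b, 0x96]
t1 = [0x70, 0x96, 0x3b, 0x4c]
t2 = [0x4c, 0x70, 0x96, 0x3b]

RES = [0x4c, 0x70, 0x96, 0x3b]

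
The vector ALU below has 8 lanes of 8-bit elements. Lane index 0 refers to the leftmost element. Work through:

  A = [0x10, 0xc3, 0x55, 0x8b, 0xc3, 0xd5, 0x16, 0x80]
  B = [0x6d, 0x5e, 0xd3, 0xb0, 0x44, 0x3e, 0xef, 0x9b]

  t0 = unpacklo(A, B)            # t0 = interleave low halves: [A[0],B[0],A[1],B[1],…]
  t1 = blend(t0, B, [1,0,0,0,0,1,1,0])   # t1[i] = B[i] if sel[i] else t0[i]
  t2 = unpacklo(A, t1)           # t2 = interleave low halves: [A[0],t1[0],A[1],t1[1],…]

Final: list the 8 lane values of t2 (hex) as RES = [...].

RES = [ 0x10  0x6d  0xc3  0x6d  0x55  0xc3  0x8b  0x5e ]

t0 = [0x10, 0x6d, 0xc3, 0x5e, 0x55, 0xd3, 0x8b, 0xb0]
t1 = [0x6d, 0x6d, 0xc3, 0x5e, 0x55, 0x3e, 0xef, 0xb0]
t2 = [0x10, 0x6d, 0xc3, 0x6d, 0x55, 0xc3, 0x8b, 0x5e]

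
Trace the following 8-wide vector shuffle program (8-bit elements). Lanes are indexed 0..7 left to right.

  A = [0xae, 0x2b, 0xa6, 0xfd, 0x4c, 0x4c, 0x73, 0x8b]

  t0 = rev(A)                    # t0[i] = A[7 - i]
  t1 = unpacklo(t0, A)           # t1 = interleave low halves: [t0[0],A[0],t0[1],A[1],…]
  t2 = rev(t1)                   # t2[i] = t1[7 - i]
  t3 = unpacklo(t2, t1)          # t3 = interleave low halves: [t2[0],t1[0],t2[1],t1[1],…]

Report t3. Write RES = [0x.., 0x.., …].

→ t0 |8b|73|4c|4c|fd|a6|2b|ae|
→ t1 |8b|ae|73|2b|4c|a6|4c|fd|
→ t2 |fd|4c|a6|4c|2b|73|ae|8b|
→ t3 |fd|8b|4c|ae|a6|73|4c|2b|

RES = [0xfd, 0x8b, 0x4c, 0xae, 0xa6, 0x73, 0x4c, 0x2b]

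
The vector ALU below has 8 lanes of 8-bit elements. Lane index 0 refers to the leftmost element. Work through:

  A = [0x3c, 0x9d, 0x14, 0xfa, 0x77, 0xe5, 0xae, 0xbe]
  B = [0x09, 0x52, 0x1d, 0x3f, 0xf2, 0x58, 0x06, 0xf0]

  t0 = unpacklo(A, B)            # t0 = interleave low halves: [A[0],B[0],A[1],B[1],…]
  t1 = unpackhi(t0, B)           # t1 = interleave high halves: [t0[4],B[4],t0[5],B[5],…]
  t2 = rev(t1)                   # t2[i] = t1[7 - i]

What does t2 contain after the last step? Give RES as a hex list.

→ t0 |3c|09|9d|52|14|1d|fa|3f|
→ t1 |14|f2|1d|58|fa|06|3f|f0|
→ t2 |f0|3f|06|fa|58|1d|f2|14|

RES = [0xf0, 0x3f, 0x06, 0xfa, 0x58, 0x1d, 0xf2, 0x14]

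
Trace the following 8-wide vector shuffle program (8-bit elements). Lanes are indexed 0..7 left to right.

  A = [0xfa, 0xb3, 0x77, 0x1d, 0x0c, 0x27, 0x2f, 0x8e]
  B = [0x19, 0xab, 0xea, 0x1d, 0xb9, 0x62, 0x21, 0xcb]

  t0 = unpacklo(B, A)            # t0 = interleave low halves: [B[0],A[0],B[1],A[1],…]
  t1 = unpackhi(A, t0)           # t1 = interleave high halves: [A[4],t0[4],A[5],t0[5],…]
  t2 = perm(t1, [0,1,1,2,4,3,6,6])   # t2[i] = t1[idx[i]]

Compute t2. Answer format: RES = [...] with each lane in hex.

RES = [ 0x0c  0xea  0xea  0x27  0x2f  0x77  0x8e  0x8e ]

  t0: 19 fa ab b3 ea 77 1d 1d
  t1: 0c ea 27 77 2f 1d 8e 1d
  t2: 0c ea ea 27 2f 77 8e 8e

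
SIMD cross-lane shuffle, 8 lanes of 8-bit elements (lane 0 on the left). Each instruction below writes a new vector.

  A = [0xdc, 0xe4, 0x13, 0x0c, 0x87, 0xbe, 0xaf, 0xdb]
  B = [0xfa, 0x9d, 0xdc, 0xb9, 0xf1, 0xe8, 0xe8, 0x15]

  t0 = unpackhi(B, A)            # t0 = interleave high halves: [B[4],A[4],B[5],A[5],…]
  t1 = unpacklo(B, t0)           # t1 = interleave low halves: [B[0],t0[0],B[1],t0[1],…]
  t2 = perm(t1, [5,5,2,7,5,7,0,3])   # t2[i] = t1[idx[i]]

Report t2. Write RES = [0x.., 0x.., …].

→ t0 |f1|87|e8|be|e8|af|15|db|
→ t1 |fa|f1|9d|87|dc|e8|b9|be|
→ t2 |e8|e8|9d|be|e8|be|fa|87|

RES = [0xe8, 0xe8, 0x9d, 0xbe, 0xe8, 0xbe, 0xfa, 0x87]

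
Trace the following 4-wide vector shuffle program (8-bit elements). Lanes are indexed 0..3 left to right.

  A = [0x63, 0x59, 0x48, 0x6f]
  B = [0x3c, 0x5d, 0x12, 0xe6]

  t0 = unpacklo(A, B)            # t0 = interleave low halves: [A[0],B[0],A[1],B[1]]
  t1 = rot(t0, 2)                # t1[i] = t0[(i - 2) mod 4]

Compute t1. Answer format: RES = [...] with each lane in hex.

RES = [ 0x59  0x5d  0x63  0x3c ]

  t0: 63 3c 59 5d
  t1: 59 5d 63 3c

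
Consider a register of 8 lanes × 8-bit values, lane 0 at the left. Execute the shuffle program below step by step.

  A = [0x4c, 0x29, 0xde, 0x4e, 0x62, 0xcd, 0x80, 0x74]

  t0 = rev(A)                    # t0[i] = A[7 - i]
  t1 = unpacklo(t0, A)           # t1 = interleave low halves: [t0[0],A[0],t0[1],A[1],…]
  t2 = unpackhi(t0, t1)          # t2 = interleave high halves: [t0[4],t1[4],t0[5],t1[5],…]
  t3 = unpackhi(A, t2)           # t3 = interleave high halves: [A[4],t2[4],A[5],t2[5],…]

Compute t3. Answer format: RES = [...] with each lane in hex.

  t0: 74 80 cd 62 4e de 29 4c
  t1: 74 4c 80 29 cd de 62 4e
  t2: 4e cd de de 29 62 4c 4e
  t3: 62 29 cd 62 80 4c 74 4e

RES = [ 0x62  0x29  0xcd  0x62  0x80  0x4c  0x74  0x4e ]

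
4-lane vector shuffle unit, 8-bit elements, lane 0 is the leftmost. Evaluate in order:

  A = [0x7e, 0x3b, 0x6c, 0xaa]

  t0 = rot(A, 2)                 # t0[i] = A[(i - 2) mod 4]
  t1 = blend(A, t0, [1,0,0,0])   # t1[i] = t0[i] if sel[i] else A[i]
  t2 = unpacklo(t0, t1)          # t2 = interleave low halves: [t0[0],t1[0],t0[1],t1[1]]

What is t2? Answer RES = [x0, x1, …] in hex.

  t0: 6c aa 7e 3b
  t1: 6c 3b 6c aa
  t2: 6c 6c aa 3b

RES = [0x6c, 0x6c, 0xaa, 0x3b]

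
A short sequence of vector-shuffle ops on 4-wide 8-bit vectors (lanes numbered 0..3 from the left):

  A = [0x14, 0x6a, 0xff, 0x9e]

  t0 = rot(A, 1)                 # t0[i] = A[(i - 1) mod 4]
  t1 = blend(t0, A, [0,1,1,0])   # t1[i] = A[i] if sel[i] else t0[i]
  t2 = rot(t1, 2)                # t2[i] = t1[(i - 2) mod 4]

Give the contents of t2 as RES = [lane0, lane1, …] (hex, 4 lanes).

RES = [0xff, 0xff, 0x9e, 0x6a]

  t0: 9e 14 6a ff
  t1: 9e 6a ff ff
  t2: ff ff 9e 6a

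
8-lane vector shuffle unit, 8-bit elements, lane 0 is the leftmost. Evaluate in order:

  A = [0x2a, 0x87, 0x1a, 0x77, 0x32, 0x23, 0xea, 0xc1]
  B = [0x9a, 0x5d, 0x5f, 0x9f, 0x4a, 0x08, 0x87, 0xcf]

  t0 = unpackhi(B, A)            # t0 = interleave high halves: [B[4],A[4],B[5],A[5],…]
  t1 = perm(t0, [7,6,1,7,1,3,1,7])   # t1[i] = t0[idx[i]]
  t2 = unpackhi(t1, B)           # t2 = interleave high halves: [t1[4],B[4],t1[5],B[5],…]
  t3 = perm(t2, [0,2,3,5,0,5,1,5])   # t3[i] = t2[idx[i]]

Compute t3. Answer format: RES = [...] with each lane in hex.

RES = [0x32, 0x23, 0x08, 0x87, 0x32, 0x87, 0x4a, 0x87]

→ t0 |4a|32|08|23|87|ea|cf|c1|
→ t1 |c1|cf|32|c1|32|23|32|c1|
→ t2 |32|4a|23|08|32|87|c1|cf|
→ t3 |32|23|08|87|32|87|4a|87|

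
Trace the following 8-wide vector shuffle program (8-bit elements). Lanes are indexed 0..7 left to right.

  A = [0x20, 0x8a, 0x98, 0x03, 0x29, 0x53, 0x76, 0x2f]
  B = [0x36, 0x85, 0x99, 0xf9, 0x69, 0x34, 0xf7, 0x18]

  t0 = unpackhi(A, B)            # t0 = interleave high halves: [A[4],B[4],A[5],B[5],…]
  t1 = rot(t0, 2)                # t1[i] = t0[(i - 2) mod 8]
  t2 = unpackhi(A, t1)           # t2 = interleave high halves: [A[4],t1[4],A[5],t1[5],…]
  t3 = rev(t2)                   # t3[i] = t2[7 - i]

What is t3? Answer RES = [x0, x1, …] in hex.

RES = [ 0xf7  0x2f  0x76  0x76  0x34  0x53  0x53  0x29 ]

  t0: 29 69 53 34 76 f7 2f 18
  t1: 2f 18 29 69 53 34 76 f7
  t2: 29 53 53 34 76 76 2f f7
  t3: f7 2f 76 76 34 53 53 29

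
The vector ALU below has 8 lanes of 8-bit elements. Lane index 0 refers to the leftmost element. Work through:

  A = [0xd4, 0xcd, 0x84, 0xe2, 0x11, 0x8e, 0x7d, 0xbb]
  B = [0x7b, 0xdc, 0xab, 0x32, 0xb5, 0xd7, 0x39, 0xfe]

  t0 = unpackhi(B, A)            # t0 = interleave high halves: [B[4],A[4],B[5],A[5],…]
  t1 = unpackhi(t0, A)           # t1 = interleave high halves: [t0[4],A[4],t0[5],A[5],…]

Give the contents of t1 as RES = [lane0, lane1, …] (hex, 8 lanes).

RES = [0x39, 0x11, 0x7d, 0x8e, 0xfe, 0x7d, 0xbb, 0xbb]

  t0: b5 11 d7 8e 39 7d fe bb
  t1: 39 11 7d 8e fe 7d bb bb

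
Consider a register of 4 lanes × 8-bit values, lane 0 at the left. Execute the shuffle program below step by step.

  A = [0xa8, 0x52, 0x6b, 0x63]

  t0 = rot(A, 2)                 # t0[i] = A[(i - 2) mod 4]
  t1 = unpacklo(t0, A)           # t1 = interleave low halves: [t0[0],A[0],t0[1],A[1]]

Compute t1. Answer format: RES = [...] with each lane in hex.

RES = [ 0x6b  0xa8  0x63  0x52 ]

  t0: 6b 63 a8 52
  t1: 6b a8 63 52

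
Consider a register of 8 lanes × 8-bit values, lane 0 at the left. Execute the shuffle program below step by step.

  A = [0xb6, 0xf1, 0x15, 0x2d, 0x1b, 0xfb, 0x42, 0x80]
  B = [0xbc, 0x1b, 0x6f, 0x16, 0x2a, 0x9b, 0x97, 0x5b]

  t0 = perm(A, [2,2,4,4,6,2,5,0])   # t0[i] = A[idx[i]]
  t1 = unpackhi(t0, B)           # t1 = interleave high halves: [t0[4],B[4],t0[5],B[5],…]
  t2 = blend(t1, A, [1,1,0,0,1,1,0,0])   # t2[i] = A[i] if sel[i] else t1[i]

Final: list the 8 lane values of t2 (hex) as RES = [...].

RES = [0xb6, 0xf1, 0x15, 0x9b, 0x1b, 0xfb, 0xb6, 0x5b]

  t0: 15 15 1b 1b 42 15 fb b6
  t1: 42 2a 15 9b fb 97 b6 5b
  t2: b6 f1 15 9b 1b fb b6 5b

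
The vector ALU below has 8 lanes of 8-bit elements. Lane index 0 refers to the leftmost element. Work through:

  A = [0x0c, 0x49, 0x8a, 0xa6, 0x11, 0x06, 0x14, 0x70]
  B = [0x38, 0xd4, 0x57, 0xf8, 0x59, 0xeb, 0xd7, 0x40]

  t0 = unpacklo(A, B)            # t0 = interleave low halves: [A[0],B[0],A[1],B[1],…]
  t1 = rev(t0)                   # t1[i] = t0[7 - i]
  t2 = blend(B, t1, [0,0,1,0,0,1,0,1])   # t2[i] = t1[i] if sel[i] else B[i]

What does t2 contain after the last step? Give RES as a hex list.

t0 = [0x0c, 0x38, 0x49, 0xd4, 0x8a, 0x57, 0xa6, 0xf8]
t1 = [0xf8, 0xa6, 0x57, 0x8a, 0xd4, 0x49, 0x38, 0x0c]
t2 = [0x38, 0xd4, 0x57, 0xf8, 0x59, 0x49, 0xd7, 0x0c]

RES = [ 0x38  0xd4  0x57  0xf8  0x59  0x49  0xd7  0x0c ]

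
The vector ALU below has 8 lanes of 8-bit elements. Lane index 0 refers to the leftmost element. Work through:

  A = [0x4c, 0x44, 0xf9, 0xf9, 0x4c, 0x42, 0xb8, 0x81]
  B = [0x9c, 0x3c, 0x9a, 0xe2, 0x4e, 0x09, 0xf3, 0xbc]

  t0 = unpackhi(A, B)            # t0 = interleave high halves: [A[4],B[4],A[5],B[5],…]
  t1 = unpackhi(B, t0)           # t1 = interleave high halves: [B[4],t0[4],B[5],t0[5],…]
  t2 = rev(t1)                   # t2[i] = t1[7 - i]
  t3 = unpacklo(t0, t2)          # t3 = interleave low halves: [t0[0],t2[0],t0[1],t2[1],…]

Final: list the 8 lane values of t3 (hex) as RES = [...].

RES = [0x4c, 0xbc, 0x4e, 0xbc, 0x42, 0x81, 0x09, 0xf3]

t0 = [0x4c, 0x4e, 0x42, 0x09, 0xb8, 0xf3, 0x81, 0xbc]
t1 = [0x4e, 0xb8, 0x09, 0xf3, 0xf3, 0x81, 0xbc, 0xbc]
t2 = [0xbc, 0xbc, 0x81, 0xf3, 0xf3, 0x09, 0xb8, 0x4e]
t3 = [0x4c, 0xbc, 0x4e, 0xbc, 0x42, 0x81, 0x09, 0xf3]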